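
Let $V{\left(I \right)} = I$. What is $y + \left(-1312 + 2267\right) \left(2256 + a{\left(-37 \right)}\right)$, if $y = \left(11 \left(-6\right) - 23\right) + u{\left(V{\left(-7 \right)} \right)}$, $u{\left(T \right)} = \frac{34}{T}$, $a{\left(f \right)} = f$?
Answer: $\frac{14833358}{7} \approx 2.1191 \cdot 10^{6}$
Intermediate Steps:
$y = - \frac{657}{7}$ ($y = \left(11 \left(-6\right) - 23\right) + \frac{34}{-7} = \left(-66 - 23\right) + 34 \left(- \frac{1}{7}\right) = -89 - \frac{34}{7} = - \frac{657}{7} \approx -93.857$)
$y + \left(-1312 + 2267\right) \left(2256 + a{\left(-37 \right)}\right) = - \frac{657}{7} + \left(-1312 + 2267\right) \left(2256 - 37\right) = - \frac{657}{7} + 955 \cdot 2219 = - \frac{657}{7} + 2119145 = \frac{14833358}{7}$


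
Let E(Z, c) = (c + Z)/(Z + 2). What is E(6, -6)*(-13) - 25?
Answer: -25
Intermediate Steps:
E(Z, c) = (Z + c)/(2 + Z)
E(6, -6)*(-13) - 25 = ((6 - 6)/(2 + 6))*(-13) - 25 = (0/8)*(-13) - 25 = ((⅛)*0)*(-13) - 25 = 0*(-13) - 25 = 0 - 25 = -25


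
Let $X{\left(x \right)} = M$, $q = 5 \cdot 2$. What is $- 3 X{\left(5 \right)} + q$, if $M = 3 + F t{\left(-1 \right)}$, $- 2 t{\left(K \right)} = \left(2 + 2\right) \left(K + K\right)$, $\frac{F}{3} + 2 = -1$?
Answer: $109$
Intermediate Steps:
$F = -9$ ($F = -6 + 3 \left(-1\right) = -6 - 3 = -9$)
$t{\left(K \right)} = - 4 K$ ($t{\left(K \right)} = - \frac{\left(2 + 2\right) \left(K + K\right)}{2} = - \frac{4 \cdot 2 K}{2} = - \frac{8 K}{2} = - 4 K$)
$M = -33$ ($M = 3 - 9 \left(\left(-4\right) \left(-1\right)\right) = 3 - 36 = -33$)
$q = 10$
$X{\left(x \right)} = -33$
$- 3 X{\left(5 \right)} + q = \left(-3\right) \left(-33\right) + 10 = 99 + 10 = 109$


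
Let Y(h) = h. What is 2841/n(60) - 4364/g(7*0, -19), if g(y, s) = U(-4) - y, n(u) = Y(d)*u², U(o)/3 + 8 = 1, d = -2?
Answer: 3484571/16800 ≈ 207.42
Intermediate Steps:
U(o) = -21 (U(o) = -24 + 3*1 = -24 + 3 = -21)
n(u) = -2*u²
g(y, s) = -21 - y
2841/n(60) - 4364/g(7*0, -19) = 2841/((-2*60²)) - 4364/(-21 - 7*0) = 2841/((-2*3600)) - 4364/(-21 - 1*0) = 2841/(-7200) - 4364/(-21 + 0) = 2841*(-1/7200) - 4364/(-21) = -947/2400 - 4364*(-1/21) = -947/2400 + 4364/21 = 3484571/16800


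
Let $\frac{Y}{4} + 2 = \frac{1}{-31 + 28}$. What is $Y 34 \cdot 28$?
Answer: $- \frac{26656}{3} \approx -8885.3$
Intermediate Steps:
$Y = - \frac{28}{3}$ ($Y = -8 + \frac{4}{-31 + 28} = -8 + \frac{4}{-3} = -8 + 4 \left(- \frac{1}{3}\right) = -8 - \frac{4}{3} = - \frac{28}{3} \approx -9.3333$)
$Y 34 \cdot 28 = \left(- \frac{28}{3}\right) 34 \cdot 28 = \left(- \frac{952}{3}\right) 28 = - \frac{26656}{3}$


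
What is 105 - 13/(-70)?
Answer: 7363/70 ≈ 105.19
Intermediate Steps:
105 - 13/(-70) = 105 - 13*(-1/70) = 105 + 13/70 = 7363/70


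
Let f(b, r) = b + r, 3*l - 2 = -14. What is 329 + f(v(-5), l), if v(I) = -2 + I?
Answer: 318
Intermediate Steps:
l = -4 (l = ⅔ + (⅓)*(-14) = ⅔ - 14/3 = -4)
329 + f(v(-5), l) = 329 + ((-2 - 5) - 4) = 329 + (-7 - 4) = 329 - 11 = 318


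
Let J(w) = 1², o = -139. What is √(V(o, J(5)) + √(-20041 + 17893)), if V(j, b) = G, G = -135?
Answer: √(-135 + 2*I*√537) ≈ 1.9665 + 11.784*I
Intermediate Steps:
J(w) = 1
V(j, b) = -135
√(V(o, J(5)) + √(-20041 + 17893)) = √(-135 + √(-20041 + 17893)) = √(-135 + √(-2148)) = √(-135 + 2*I*√537)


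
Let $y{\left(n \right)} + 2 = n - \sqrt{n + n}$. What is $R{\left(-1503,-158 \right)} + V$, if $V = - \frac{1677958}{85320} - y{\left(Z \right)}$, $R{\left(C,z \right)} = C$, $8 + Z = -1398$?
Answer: $- \frac{4891679}{42660} + 2 i \sqrt{703} \approx -114.67 + 53.028 i$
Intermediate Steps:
$Z = -1406$ ($Z = -8 - 1398 = -1406$)
$y{\left(n \right)} = -2 + n - \sqrt{2} \sqrt{n}$ ($y{\left(n \right)} = -2 + \left(n - \sqrt{n + n}\right) = -2 + \left(n - \sqrt{2 n}\right) = -2 - \left(- n + \sqrt{2} \sqrt{n}\right) = -2 + n - \sqrt{2} \sqrt{n}$)
$V = \frac{59226301}{42660} + 2 i \sqrt{703}$ ($V = - \frac{1677958}{85320} - \left(-2 - 1406 - \sqrt{2} \sqrt{-1406}\right) = \left(-1677958\right) \frac{1}{85320} - \left(-2 - 1406 - \sqrt{2} i \sqrt{1406}\right) = - \frac{838979}{42660} - \left(-2 - 1406 - 2 i \sqrt{703}\right) = - \frac{838979}{42660} - \left(-1408 - 2 i \sqrt{703}\right) = - \frac{838979}{42660} + \left(1408 + 2 i \sqrt{703}\right) = \frac{59226301}{42660} + 2 i \sqrt{703} \approx 1388.3 + 53.028 i$)
$R{\left(-1503,-158 \right)} + V = -1503 + \left(\frac{59226301}{42660} + 2 i \sqrt{703}\right) = - \frac{4891679}{42660} + 2 i \sqrt{703}$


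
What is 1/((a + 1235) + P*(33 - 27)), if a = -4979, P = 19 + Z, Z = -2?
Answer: -1/3642 ≈ -0.00027457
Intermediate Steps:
P = 17 (P = 19 - 2 = 17)
1/((a + 1235) + P*(33 - 27)) = 1/((-4979 + 1235) + 17*(33 - 27)) = 1/(-3744 + 17*6) = 1/(-3744 + 102) = 1/(-3642) = -1/3642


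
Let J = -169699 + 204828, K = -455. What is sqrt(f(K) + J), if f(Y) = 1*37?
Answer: sqrt(35166) ≈ 187.53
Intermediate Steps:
f(Y) = 37
J = 35129
sqrt(f(K) + J) = sqrt(37 + 35129) = sqrt(35166)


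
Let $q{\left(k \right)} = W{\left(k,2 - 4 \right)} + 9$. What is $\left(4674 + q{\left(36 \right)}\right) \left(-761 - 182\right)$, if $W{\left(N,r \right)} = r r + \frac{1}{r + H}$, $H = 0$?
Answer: $- \frac{8838739}{2} \approx -4.4194 \cdot 10^{6}$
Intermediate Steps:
$W{\left(N,r \right)} = \frac{1}{r} + r^{2}$ ($W{\left(N,r \right)} = r r + \frac{1}{r + 0} = r^{2} + \frac{1}{r} = \frac{1}{r} + r^{2}$)
$q{\left(k \right)} = \frac{25}{2}$ ($q{\left(k \right)} = \frac{1 + \left(2 - 4\right)^{3}}{2 - 4} + 9 = \frac{1 + \left(-2\right)^{3}}{-2} + 9 = - \frac{1 - 8}{2} + 9 = \left(- \frac{1}{2}\right) \left(-7\right) + 9 = \frac{7}{2} + 9 = \frac{25}{2}$)
$\left(4674 + q{\left(36 \right)}\right) \left(-761 - 182\right) = \left(4674 + \frac{25}{2}\right) \left(-761 - 182\right) = \frac{9373}{2} \left(-943\right) = - \frac{8838739}{2}$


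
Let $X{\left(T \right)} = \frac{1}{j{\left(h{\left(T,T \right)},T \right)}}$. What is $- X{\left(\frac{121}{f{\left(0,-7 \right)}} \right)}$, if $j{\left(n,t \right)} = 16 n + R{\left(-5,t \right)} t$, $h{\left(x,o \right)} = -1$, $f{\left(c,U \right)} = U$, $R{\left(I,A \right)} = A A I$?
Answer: $- \frac{343}{8852317} \approx -3.8747 \cdot 10^{-5}$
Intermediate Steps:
$R{\left(I,A \right)} = I A^{2}$ ($R{\left(I,A \right)} = A^{2} I = I A^{2}$)
$j{\left(n,t \right)} = - 5 t^{3} + 16 n$ ($j{\left(n,t \right)} = 16 n + - 5 t^{2} t = 16 n - 5 t^{3} = - 5 t^{3} + 16 n$)
$X{\left(T \right)} = \frac{1}{-16 - 5 T^{3}}$ ($X{\left(T \right)} = \frac{1}{- 5 T^{3} + 16 \left(-1\right)} = \frac{1}{- 5 T^{3} - 16} = \frac{1}{-16 - 5 T^{3}}$)
$- X{\left(\frac{121}{f{\left(0,-7 \right)}} \right)} = - \frac{1}{-16 - 5 \left(\frac{121}{-7}\right)^{3}} = - \frac{1}{-16 - 5 \left(121 \left(- \frac{1}{7}\right)\right)^{3}} = - \frac{1}{-16 - 5 \left(- \frac{121}{7}\right)^{3}} = - \frac{1}{-16 - - \frac{8857805}{343}} = - \frac{1}{-16 + \frac{8857805}{343}} = - \frac{1}{\frac{8852317}{343}} = \left(-1\right) \frac{343}{8852317} = - \frac{343}{8852317}$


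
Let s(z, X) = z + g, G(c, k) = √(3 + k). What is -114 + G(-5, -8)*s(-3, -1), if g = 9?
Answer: -114 + 6*I*√5 ≈ -114.0 + 13.416*I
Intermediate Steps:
s(z, X) = 9 + z (s(z, X) = z + 9 = 9 + z)
-114 + G(-5, -8)*s(-3, -1) = -114 + √(3 - 8)*(9 - 3) = -114 + √(-5)*6 = -114 + (I*√5)*6 = -114 + 6*I*√5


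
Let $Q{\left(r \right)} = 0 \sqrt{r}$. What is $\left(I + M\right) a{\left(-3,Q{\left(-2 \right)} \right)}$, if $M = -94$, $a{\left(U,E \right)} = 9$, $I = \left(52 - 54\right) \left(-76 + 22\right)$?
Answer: $126$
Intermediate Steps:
$I = 108$ ($I = \left(-2\right) \left(-54\right) = 108$)
$Q{\left(r \right)} = 0$
$\left(I + M\right) a{\left(-3,Q{\left(-2 \right)} \right)} = \left(108 - 94\right) 9 = 14 \cdot 9 = 126$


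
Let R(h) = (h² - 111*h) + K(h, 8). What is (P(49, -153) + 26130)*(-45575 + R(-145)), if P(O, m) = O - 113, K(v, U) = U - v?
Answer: -216399932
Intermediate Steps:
P(O, m) = -113 + O
R(h) = 8 + h² - 112*h (R(h) = (h² - 111*h) + (8 - h) = 8 + h² - 112*h)
(P(49, -153) + 26130)*(-45575 + R(-145)) = ((-113 + 49) + 26130)*(-45575 + (8 + (-145)² - 112*(-145))) = (-64 + 26130)*(-45575 + (8 + 21025 + 16240)) = 26066*(-45575 + 37273) = 26066*(-8302) = -216399932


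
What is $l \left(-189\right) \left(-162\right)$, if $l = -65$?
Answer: $-1990170$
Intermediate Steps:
$l \left(-189\right) \left(-162\right) = \left(-65\right) \left(-189\right) \left(-162\right) = 12285 \left(-162\right) = -1990170$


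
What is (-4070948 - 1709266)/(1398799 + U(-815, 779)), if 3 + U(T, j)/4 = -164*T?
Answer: -5780214/1933427 ≈ -2.9896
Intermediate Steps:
U(T, j) = -12 - 656*T (U(T, j) = -12 + 4*(-164*T) = -12 - 656*T)
(-4070948 - 1709266)/(1398799 + U(-815, 779)) = (-4070948 - 1709266)/(1398799 + (-12 - 656*(-815))) = -5780214/(1398799 + (-12 + 534640)) = -5780214/(1398799 + 534628) = -5780214/1933427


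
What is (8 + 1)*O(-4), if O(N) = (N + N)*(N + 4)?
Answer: 0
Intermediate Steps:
O(N) = 2*N*(4 + N) (O(N) = (2*N)*(4 + N) = 2*N*(4 + N))
(8 + 1)*O(-4) = (8 + 1)*(2*(-4)*(4 - 4)) = 9*(2*(-4)*0) = 9*0 = 0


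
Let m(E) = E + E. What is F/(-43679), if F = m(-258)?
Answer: 516/43679 ≈ 0.011813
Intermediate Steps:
m(E) = 2*E
F = -516 (F = 2*(-258) = -516)
F/(-43679) = -516/(-43679) = -516*(-1/43679) = 516/43679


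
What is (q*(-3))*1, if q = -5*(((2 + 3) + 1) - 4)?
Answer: 30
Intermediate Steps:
q = -10 (q = -5*((5 + 1) - 4) = -5*(6 - 4) = -5*2 = -10)
(q*(-3))*1 = -10*(-3)*1 = 30*1 = 30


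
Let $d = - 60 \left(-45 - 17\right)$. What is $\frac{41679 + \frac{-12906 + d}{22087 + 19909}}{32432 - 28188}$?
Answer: $\frac{875171049}{89115512} \approx 9.8206$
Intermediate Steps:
$d = 3720$ ($d = \left(-60\right) \left(-62\right) = 3720$)
$\frac{41679 + \frac{-12906 + d}{22087 + 19909}}{32432 - 28188} = \frac{41679 + \frac{-12906 + 3720}{22087 + 19909}}{32432 - 28188} = \frac{41679 - \frac{9186}{41996}}{4244} = \left(41679 - \frac{4593}{20998}\right) \frac{1}{4244} = \frac{875171049}{20998} \cdot \frac{1}{4244} = \frac{875171049}{89115512}$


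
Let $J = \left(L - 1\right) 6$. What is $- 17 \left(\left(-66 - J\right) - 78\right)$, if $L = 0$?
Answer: $2346$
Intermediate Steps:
$J = -6$ ($J = \left(0 - 1\right) 6 = \left(-1\right) 6 = -6$)
$- 17 \left(\left(-66 - J\right) - 78\right) = - 17 \left(\left(-66 - -6\right) - 78\right) = - 17 \left(\left(-66 + 6\right) - 78\right) = - 17 \left(-60 - 78\right) = \left(-17\right) \left(-138\right) = 2346$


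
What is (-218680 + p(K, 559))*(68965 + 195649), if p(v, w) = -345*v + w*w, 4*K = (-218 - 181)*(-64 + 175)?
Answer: 2071254045063/2 ≈ 1.0356e+12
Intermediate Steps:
K = -44289/4 (K = ((-218 - 181)*(-64 + 175))/4 = (-399*111)/4 = (¼)*(-44289) = -44289/4 ≈ -11072.)
p(v, w) = w² - 345*v (p(v, w) = -345*v + w² = w² - 345*v)
(-218680 + p(K, 559))*(68965 + 195649) = (-218680 + (559² - 345*(-44289/4)))*(68965 + 195649) = (-218680 + (312481 + 15279705/4))*264614 = (-218680 + 16529629/4)*264614 = (15654909/4)*264614 = 2071254045063/2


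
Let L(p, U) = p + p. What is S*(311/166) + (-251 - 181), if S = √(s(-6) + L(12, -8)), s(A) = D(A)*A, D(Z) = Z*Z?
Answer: -432 + 1244*I*√3/83 ≈ -432.0 + 25.96*I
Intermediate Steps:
D(Z) = Z²
L(p, U) = 2*p
s(A) = A³ (s(A) = A²*A = A³)
S = 8*I*√3 (S = √((-6)³ + 2*12) = √(-216 + 24) = √(-192) = 8*I*√3 ≈ 13.856*I)
S*(311/166) + (-251 - 181) = (8*I*√3)*(311/166) + (-251 - 181) = (8*I*√3)*(311*(1/166)) - 432 = (8*I*√3)*(311/166) - 432 = 1244*I*√3/83 - 432 = -432 + 1244*I*√3/83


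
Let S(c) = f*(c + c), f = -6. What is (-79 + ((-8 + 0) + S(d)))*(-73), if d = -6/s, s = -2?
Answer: 8979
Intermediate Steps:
d = 3 (d = -6/(-2) = -6*(-½) = 3)
S(c) = -12*c (S(c) = -6*(c + c) = -12*c)
(-79 + ((-8 + 0) + S(d)))*(-73) = (-79 + ((-8 + 0) - 12*3))*(-73) = (-79 + (-8 - 36))*(-73) = (-79 - 44)*(-73) = -123*(-73) = 8979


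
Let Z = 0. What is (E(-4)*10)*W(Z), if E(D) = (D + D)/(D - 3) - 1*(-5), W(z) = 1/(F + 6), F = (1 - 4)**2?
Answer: 86/21 ≈ 4.0952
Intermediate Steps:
F = 9 (F = (-3)**2 = 9)
W(z) = 1/15 (W(z) = 1/(9 + 6) = 1/15)
E(D) = 5 + 2*D/(-3 + D) (E(D) = (2*D)/(-3 + D) + 5 = 2*D/(-3 + D) + 5 = 5 + 2*D/(-3 + D))
(E(-4)*10)*W(Z) = (((-15 + 7*(-4))/(-3 - 4))*10)*(1/15) = (((-15 - 28)/(-7))*10)*(1/15) = (-1/7*(-43)*10)*(1/15) = ((43/7)*10)*(1/15) = (430/7)*(1/15) = 86/21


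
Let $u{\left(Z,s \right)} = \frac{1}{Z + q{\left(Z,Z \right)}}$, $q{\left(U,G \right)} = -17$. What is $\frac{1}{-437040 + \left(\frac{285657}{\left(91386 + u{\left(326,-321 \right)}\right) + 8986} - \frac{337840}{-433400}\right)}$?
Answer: $- \frac{336046972415}{146864750488071491} \approx -2.2881 \cdot 10^{-6}$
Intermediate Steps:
$u{\left(Z,s \right)} = \frac{1}{-17 + Z}$ ($u{\left(Z,s \right)} = \frac{1}{Z - 17} = \frac{1}{-17 + Z}$)
$\frac{1}{-437040 + \left(\frac{285657}{\left(91386 + u{\left(326,-321 \right)}\right) + 8986} - \frac{337840}{-433400}\right)} = \frac{1}{-437040 - \left(- \frac{8446}{10835} - \frac{285657}{\left(91386 + \frac{1}{-17 + 326}\right) + 8986}\right)} = \frac{1}{-437040 - \left(- \frac{8446}{10835} - \frac{285657}{\left(91386 + \frac{1}{309}\right) + 8986}\right)} = \frac{1}{-437040 + \left(\frac{285657}{\left(91386 + \frac{1}{309}\right) + 8986} + \frac{8446}{10835}\right)} = \frac{1}{-437040 + \left(\frac{285657}{\frac{28238275}{309} + 8986} + \frac{8446}{10835}\right)} = \frac{1}{-437040 + \left(\frac{285657}{\frac{31014949}{309}} + \frac{8446}{10835}\right)} = \frac{1}{-437040 + \left(285657 \cdot \frac{309}{31014949} + \frac{8446}{10835}\right)} = \frac{1}{-437040 + \left(\frac{88268013}{31014949} + \frac{8446}{10835}\right)} = \frac{1}{-437040 + \frac{1218336180109}{336046972415}} = \frac{1}{- \frac{146864750488071491}{336046972415}} = - \frac{336046972415}{146864750488071491}$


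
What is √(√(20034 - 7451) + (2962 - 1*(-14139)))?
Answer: √(17101 + √12583) ≈ 131.20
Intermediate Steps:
√(√(20034 - 7451) + (2962 - 1*(-14139))) = √(√12583 + (2962 + 14139)) = √(√12583 + 17101) = √(17101 + √12583)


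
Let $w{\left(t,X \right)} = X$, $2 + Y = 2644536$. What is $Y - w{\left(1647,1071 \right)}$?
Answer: $2643463$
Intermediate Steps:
$Y = 2644534$ ($Y = -2 + 2644536 = 2644534$)
$Y - w{\left(1647,1071 \right)} = 2644534 - 1071 = 2643463$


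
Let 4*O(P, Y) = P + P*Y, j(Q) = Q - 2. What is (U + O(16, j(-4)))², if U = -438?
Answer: 209764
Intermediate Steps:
j(Q) = -2 + Q
O(P, Y) = P/4 + P*Y/4 (O(P, Y) = (P + P*Y)/4 = P/4 + P*Y/4)
(U + O(16, j(-4)))² = (-438 + (¼)*16*(1 + (-2 - 4)))² = (-438 + (¼)*16*(1 - 6))² = (-438 + (¼)*16*(-5))² = (-438 - 20)² = (-458)² = 209764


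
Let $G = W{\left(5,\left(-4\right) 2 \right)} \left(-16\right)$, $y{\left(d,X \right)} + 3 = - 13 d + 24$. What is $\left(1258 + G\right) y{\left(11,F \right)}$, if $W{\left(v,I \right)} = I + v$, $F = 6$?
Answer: $-159332$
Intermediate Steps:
$y{\left(d,X \right)} = 21 - 13 d$ ($y{\left(d,X \right)} = -3 - \left(-24 + 13 d\right) = 21 - 13 d$)
$G = 48$ ($G = \left(\left(-4\right) 2 + 5\right) \left(-16\right) = \left(-8 + 5\right) \left(-16\right) = \left(-3\right) \left(-16\right) = 48$)
$\left(1258 + G\right) y{\left(11,F \right)} = \left(1258 + 48\right) \left(21 - 143\right) = 1306 \left(21 - 143\right) = 1306 \left(-122\right) = -159332$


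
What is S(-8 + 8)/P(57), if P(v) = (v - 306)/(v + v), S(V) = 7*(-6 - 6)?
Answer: 3192/83 ≈ 38.458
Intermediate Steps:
S(V) = -84 (S(V) = 7*(-12) = -84)
P(v) = (-306 + v)/(2*v) (P(v) = (-306 + v)/((2*v)) = (-306 + v)*(1/(2*v)) = (-306 + v)/(2*v))
S(-8 + 8)/P(57) = -84*114/(-306 + 57) = -84/((½)*(1/57)*(-249)) = -84/(-83/38) = -84*(-38/83) = 3192/83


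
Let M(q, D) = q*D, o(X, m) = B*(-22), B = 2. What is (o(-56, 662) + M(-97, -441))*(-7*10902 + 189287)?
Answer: 4827675209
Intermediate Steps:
o(X, m) = -44 (o(X, m) = 2*(-22) = -44)
M(q, D) = D*q
(o(-56, 662) + M(-97, -441))*(-7*10902 + 189287) = (-44 - 441*(-97))*(-7*10902 + 189287) = (-44 + 42777)*(-76314 + 189287) = 42733*112973 = 4827675209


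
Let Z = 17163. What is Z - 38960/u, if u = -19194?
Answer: 164732791/9597 ≈ 17165.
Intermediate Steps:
Z - 38960/u = 17163 - 38960/(-19194) = 17163 - 38960*(-1/19194) = 17163 + 19480/9597 = 164732791/9597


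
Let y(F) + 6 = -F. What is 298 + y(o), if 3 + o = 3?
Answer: 292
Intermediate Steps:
o = 0 (o = -3 + 3 = 0)
y(F) = -6 - F
298 + y(o) = 298 + (-6 - 1*0) = 298 + (-6 + 0) = 298 - 6 = 292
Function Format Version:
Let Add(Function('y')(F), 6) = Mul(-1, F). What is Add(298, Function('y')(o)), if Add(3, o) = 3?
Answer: 292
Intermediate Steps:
o = 0 (o = Add(-3, 3) = 0)
Function('y')(F) = Add(-6, Mul(-1, F))
Add(298, Function('y')(o)) = Add(298, Add(-6, Mul(-1, 0))) = Add(298, Add(-6, 0)) = Add(298, -6) = 292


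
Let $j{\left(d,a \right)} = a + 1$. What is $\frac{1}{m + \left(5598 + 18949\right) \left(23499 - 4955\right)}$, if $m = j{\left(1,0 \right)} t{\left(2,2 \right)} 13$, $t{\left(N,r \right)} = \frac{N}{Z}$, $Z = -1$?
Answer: $\frac{1}{455199542} \approx 2.1968 \cdot 10^{-9}$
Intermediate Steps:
$t{\left(N,r \right)} = - N$ ($t{\left(N,r \right)} = \frac{N}{-1} = N \left(-1\right) = - N$)
$j{\left(d,a \right)} = 1 + a$
$m = -26$ ($m = \left(1 + 0\right) \left(\left(-1\right) 2\right) 13 = 1 \left(-2\right) 13 = \left(-2\right) 13 = -26$)
$\frac{1}{m + \left(5598 + 18949\right) \left(23499 - 4955\right)} = \frac{1}{-26 + \left(5598 + 18949\right) \left(23499 - 4955\right)} = \frac{1}{-26 + 24547 \cdot 18544} = \frac{1}{-26 + 455199568} = \frac{1}{455199542}$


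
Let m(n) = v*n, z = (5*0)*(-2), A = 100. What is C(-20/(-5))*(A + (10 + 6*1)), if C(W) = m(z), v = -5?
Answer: 0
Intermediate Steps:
z = 0 (z = 0*(-2) = 0)
m(n) = -5*n
C(W) = 0 (C(W) = -5*0 = 0)
C(-20/(-5))*(A + (10 + 6*1)) = 0*(100 + (10 + 6*1)) = 0*(100 + (10 + 6)) = 0*(100 + 16) = 0*116 = 0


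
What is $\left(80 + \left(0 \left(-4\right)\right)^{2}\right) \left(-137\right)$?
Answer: $-10960$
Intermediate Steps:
$\left(80 + \left(0 \left(-4\right)\right)^{2}\right) \left(-137\right) = \left(80 + 0^{2}\right) \left(-137\right) = \left(80 + 0\right) \left(-137\right) = 80 \left(-137\right) = -10960$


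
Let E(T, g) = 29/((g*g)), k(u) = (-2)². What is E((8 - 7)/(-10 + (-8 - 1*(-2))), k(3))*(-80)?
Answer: -145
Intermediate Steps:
k(u) = 4
E(T, g) = 29/g² (E(T, g) = 29/(g²) = 29/g²)
E((8 - 7)/(-10 + (-8 - 1*(-2))), k(3))*(-80) = (29/4²)*(-80) = (29*(1/16))*(-80) = (29/16)*(-80) = -145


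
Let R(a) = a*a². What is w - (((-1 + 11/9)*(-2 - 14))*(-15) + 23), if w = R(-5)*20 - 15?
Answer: -7774/3 ≈ -2591.3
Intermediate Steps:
R(a) = a³
w = -2515 (w = (-5)³*20 - 15 = -125*20 - 15 = -2500 - 15 = -2515)
w - (((-1 + 11/9)*(-2 - 14))*(-15) + 23) = -2515 - (((-1 + 11/9)*(-2 - 14))*(-15) + 23) = -2515 - (((-1 + 11*(⅑))*(-16))*(-15) + 23) = -2515 - (((-1 + 11/9)*(-16))*(-15) + 23) = -2515 - (((2/9)*(-16))*(-15) + 23) = -2515 - (-32/9*(-15) + 23) = -2515 - (160/3 + 23) = -2515 - 1*229/3 = -2515 - 229/3 = -7774/3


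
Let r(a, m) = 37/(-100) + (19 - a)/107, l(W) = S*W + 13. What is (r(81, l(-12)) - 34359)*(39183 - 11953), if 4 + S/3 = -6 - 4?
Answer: -1001114922857/1070 ≈ -9.3562e+8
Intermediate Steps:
S = -42 (S = -12 + 3*(-6 - 4) = -12 + 3*(-10) = -12 - 30 = -42)
l(W) = 13 - 42*W (l(W) = -42*W + 13 = 13 - 42*W)
r(a, m) = -2059/10700 - a/107 (r(a, m) = 37*(-1/100) + (19 - a)*(1/107) = -37/100 + (19/107 - a/107) = -2059/10700 - a/107)
(r(81, l(-12)) - 34359)*(39183 - 11953) = ((-2059/10700 - 1/107*81) - 34359)*(39183 - 11953) = ((-2059/10700 - 81/107) - 34359)*27230 = (-10159/10700 - 34359)*27230 = -367651459/10700*27230 = -1001114922857/1070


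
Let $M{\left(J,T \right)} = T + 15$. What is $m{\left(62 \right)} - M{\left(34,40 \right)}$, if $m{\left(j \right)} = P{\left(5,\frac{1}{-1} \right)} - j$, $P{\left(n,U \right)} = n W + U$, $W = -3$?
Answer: $-133$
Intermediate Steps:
$M{\left(J,T \right)} = 15 + T$
$P{\left(n,U \right)} = U - 3 n$ ($P{\left(n,U \right)} = n \left(-3\right) + U = - 3 n + U = U - 3 n$)
$m{\left(j \right)} = -16 - j$ ($m{\left(j \right)} = \left(\frac{1}{-1} - 15\right) - j = \left(-1 - 15\right) - j = -16 - j$)
$m{\left(62 \right)} - M{\left(34,40 \right)} = \left(-16 - 62\right) - \left(15 + 40\right) = \left(-16 - 62\right) - 55 = -78 - 55 = -133$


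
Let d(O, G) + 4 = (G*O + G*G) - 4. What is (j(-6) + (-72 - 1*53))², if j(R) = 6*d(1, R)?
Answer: 49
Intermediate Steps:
d(O, G) = -8 + G² + G*O (d(O, G) = -4 + ((G*O + G*G) - 4) = -4 + ((G*O + G²) - 4) = -4 + ((G² + G*O) - 4) = -4 + (-4 + G² + G*O) = -8 + G² + G*O)
j(R) = -48 + 6*R + 6*R² (j(R) = 6*(-8 + R² + R*1) = 6*(-8 + R² + R) = 6*(-8 + R + R²) = -48 + 6*R + 6*R²)
(j(-6) + (-72 - 1*53))² = ((-48 + 6*(-6) + 6*(-6)²) + (-72 - 1*53))² = ((-48 - 36 + 6*36) + (-72 - 53))² = ((-48 - 36 + 216) - 125)² = (132 - 125)² = 7² = 49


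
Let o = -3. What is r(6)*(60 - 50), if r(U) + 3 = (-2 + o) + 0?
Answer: -80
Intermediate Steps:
r(U) = -8 (r(U) = -3 + ((-2 - 3) + 0) = -3 + (-5 + 0) = -3 - 5 = -8)
r(6)*(60 - 50) = -8*(60 - 50) = -8*10 = -80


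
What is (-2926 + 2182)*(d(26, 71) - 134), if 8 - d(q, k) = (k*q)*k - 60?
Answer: 97562208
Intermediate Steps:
d(q, k) = 68 - q*k**2 (d(q, k) = 8 - ((k*q)*k - 60) = 8 - (q*k**2 - 60) = 8 - (-60 + q*k**2) = 8 + (60 - q*k**2) = 68 - q*k**2)
(-2926 + 2182)*(d(26, 71) - 134) = (-2926 + 2182)*((68 - 1*26*71**2) - 134) = -744*((68 - 1*26*5041) - 134) = -744*((68 - 131066) - 134) = -744*(-130998 - 134) = -744*(-131132) = 97562208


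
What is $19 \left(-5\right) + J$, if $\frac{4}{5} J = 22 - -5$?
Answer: $- \frac{245}{4} \approx -61.25$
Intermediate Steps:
$J = \frac{135}{4}$ ($J = \frac{5 \left(22 - -5\right)}{4} = \frac{5 \left(22 + 5\right)}{4} = \frac{5}{4} \cdot 27 = \frac{135}{4} \approx 33.75$)
$19 \left(-5\right) + J = 19 \left(-5\right) + \frac{135}{4} = -95 + \frac{135}{4} = - \frac{245}{4}$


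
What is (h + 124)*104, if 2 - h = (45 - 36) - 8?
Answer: 13000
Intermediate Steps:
h = 1 (h = 2 - ((45 - 36) - 8) = 2 - (9 - 8) = 2 - 1*1 = 2 - 1 = 1)
(h + 124)*104 = (1 + 124)*104 = 125*104 = 13000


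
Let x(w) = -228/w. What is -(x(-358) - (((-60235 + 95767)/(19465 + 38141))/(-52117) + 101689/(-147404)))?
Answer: -17516488245991031/13202560857645172 ≈ -1.3267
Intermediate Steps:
-(x(-358) - (((-60235 + 95767)/(19465 + 38141))/(-52117) + 101689/(-147404))) = -(-228/(-358) - (((-60235 + 95767)/(19465 + 38141))/(-52117) + 101689/(-147404))) = -(-228*(-1/358) - ((35532/57606)*(-1/52117) + 101689*(-1/147404))) = -(114/179 - ((35532*(1/57606))*(-1/52117) - 101689/147404)) = -(114/179 - ((5922/9601)*(-1/52117) - 101689/147404)) = -(114/179 - (-5922/500375317 - 101689/147404)) = -(114/179 - 1*(-50883538536901/73757323227068)) = -(114/179 + 50883538536901/73757323227068) = -1*17516488245991031/13202560857645172 = -17516488245991031/13202560857645172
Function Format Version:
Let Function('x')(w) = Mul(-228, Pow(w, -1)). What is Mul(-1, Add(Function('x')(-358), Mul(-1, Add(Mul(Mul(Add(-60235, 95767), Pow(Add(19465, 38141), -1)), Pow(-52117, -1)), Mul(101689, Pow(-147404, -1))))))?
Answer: Rational(-17516488245991031, 13202560857645172) ≈ -1.3267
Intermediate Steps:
Mul(-1, Add(Function('x')(-358), Mul(-1, Add(Mul(Mul(Add(-60235, 95767), Pow(Add(19465, 38141), -1)), Pow(-52117, -1)), Mul(101689, Pow(-147404, -1)))))) = Mul(-1, Add(Mul(-228, Pow(-358, -1)), Mul(-1, Add(Mul(Mul(Add(-60235, 95767), Pow(Add(19465, 38141), -1)), Pow(-52117, -1)), Mul(101689, Pow(-147404, -1)))))) = Mul(-1, Add(Mul(-228, Rational(-1, 358)), Mul(-1, Add(Mul(Mul(35532, Pow(57606, -1)), Rational(-1, 52117)), Mul(101689, Rational(-1, 147404)))))) = Mul(-1, Add(Rational(114, 179), Mul(-1, Add(Mul(Mul(35532, Rational(1, 57606)), Rational(-1, 52117)), Rational(-101689, 147404))))) = Mul(-1, Add(Rational(114, 179), Mul(-1, Add(Mul(Rational(5922, 9601), Rational(-1, 52117)), Rational(-101689, 147404))))) = Mul(-1, Add(Rational(114, 179), Mul(-1, Add(Rational(-5922, 500375317), Rational(-101689, 147404))))) = Mul(-1, Add(Rational(114, 179), Mul(-1, Rational(-50883538536901, 73757323227068)))) = Mul(-1, Add(Rational(114, 179), Rational(50883538536901, 73757323227068))) = Mul(-1, Rational(17516488245991031, 13202560857645172)) = Rational(-17516488245991031, 13202560857645172)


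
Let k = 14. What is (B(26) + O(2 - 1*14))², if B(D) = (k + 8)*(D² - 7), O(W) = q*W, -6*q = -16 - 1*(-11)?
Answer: 216325264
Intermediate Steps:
q = ⅚ (q = -(-16 - 1*(-11))/6 = -(-16 + 11)/6 = -⅙*(-5) = ⅚ ≈ 0.83333)
O(W) = 5*W/6
B(D) = -154 + 22*D² (B(D) = (14 + 8)*(D² - 7) = 22*(-7 + D²) = -154 + 22*D²)
(B(26) + O(2 - 1*14))² = ((-154 + 22*26²) + 5*(2 - 1*14)/6)² = ((-154 + 22*676) + 5*(2 - 14)/6)² = ((-154 + 14872) + (⅚)*(-12))² = (14718 - 10)² = 14708² = 216325264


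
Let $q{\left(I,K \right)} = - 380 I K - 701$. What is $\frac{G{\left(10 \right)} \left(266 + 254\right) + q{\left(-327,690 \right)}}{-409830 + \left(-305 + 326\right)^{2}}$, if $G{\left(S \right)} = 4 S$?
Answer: $- \frac{85759499}{409389} \approx -209.48$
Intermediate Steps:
$q{\left(I,K \right)} = -701 - 380 I K$ ($q{\left(I,K \right)} = - 380 I K - 701 = -701 - 380 I K$)
$\frac{G{\left(10 \right)} \left(266 + 254\right) + q{\left(-327,690 \right)}}{-409830 + \left(-305 + 326\right)^{2}} = \frac{4 \cdot 10 \left(266 + 254\right) - \left(701 - 85739400\right)}{-409830 + \left(-305 + 326\right)^{2}} = \frac{40 \cdot 520 + \left(-701 + 85739400\right)}{-409830 + 21^{2}} = \frac{20800 + 85738699}{-409830 + 441} = \frac{85759499}{-409389} = 85759499 \left(- \frac{1}{409389}\right) = - \frac{85759499}{409389}$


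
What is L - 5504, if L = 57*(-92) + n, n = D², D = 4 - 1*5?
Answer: -10747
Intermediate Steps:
D = -1 (D = 4 - 5 = -1)
n = 1 (n = (-1)² = 1)
L = -5243 (L = 57*(-92) + 1 = -5244 + 1 = -5243)
L - 5504 = -5243 - 5504 = -10747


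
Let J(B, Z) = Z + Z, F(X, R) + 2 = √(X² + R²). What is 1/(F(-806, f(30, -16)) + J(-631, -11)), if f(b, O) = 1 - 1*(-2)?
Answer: 24/649069 + √649645/649069 ≈ 0.0012788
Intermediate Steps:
f(b, O) = 3 (f(b, O) = 1 + 2 = 3)
F(X, R) = -2 + √(R² + X²) (F(X, R) = -2 + √(X² + R²) = -2 + √(R² + X²))
J(B, Z) = 2*Z
1/(F(-806, f(30, -16)) + J(-631, -11)) = 1/((-2 + √(3² + (-806)²)) + 2*(-11)) = 1/((-2 + √(9 + 649636)) - 22) = 1/((-2 + √649645) - 22) = 1/(-24 + √649645)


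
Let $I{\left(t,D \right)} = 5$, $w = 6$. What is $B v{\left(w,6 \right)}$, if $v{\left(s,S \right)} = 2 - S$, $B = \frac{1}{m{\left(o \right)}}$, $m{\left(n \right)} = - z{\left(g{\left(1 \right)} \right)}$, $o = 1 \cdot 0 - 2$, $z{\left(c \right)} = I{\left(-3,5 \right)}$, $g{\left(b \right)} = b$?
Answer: $\frac{4}{5} \approx 0.8$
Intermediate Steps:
$z{\left(c \right)} = 5$
$o = -2$ ($o = 0 - 2 = -2$)
$m{\left(n \right)} = -5$ ($m{\left(n \right)} = \left(-1\right) 5 = -5$)
$B = - \frac{1}{5}$ ($B = \frac{1}{-5} = - \frac{1}{5} \approx -0.2$)
$B v{\left(w,6 \right)} = - \frac{2 - 6}{5} = \left(- \frac{1}{5}\right) \left(-4\right) = \frac{4}{5}$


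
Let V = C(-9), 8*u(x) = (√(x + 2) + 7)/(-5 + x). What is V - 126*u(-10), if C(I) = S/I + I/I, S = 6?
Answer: 461/60 + 21*I*√2/10 ≈ 7.6833 + 2.9698*I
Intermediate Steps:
u(x) = (7 + √(2 + x))/(8*(-5 + x)) (u(x) = ((√(x + 2) + 7)/(-5 + x))/8 = ((√(2 + x) + 7)/(-5 + x))/8 = ((7 + √(2 + x))/(-5 + x))/8 = (7 + √(2 + x))/(8*(-5 + x)))
C(I) = 1 + 6/I (C(I) = 6/I + I/I = 6/I + 1 = 1 + 6/I)
V = ⅓ (V = (6 - 9)/(-9) = -⅑*(-3) = ⅓ ≈ 0.33333)
V - 126*u(-10) = ⅓ - 63*(7 + √(2 - 10))/(4*(-5 - 10)) = ⅓ - 63*(7 + √(-8))/(4*(-15)) = ⅓ - 63*(-1)*(7 + 2*I*√2)/(4*15) = ⅓ - 126*(-7/120 - I*√2/60) = ⅓ + (147/20 + 21*I*√2/10) = 461/60 + 21*I*√2/10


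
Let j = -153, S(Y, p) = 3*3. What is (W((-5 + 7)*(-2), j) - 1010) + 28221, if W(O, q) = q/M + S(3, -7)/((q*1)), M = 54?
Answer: 2775227/102 ≈ 27208.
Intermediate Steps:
S(Y, p) = 9
W(O, q) = 9/q + q/54 (W(O, q) = q/54 + 9/((q*1)) = q*(1/54) + 9/q = q/54 + 9/q = 9/q + q/54)
(W((-5 + 7)*(-2), j) - 1010) + 28221 = ((9/(-153) + (1/54)*(-153)) - 1010) + 28221 = ((9*(-1/153) - 17/6) - 1010) + 28221 = ((-1/17 - 17/6) - 1010) + 28221 = (-295/102 - 1010) + 28221 = -103315/102 + 28221 = 2775227/102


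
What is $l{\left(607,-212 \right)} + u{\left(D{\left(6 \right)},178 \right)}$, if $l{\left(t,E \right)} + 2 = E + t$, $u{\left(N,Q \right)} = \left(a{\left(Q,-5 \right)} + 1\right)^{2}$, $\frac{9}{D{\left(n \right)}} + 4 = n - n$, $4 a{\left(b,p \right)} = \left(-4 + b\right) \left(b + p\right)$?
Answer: $\frac{226594381}{4} \approx 5.6649 \cdot 10^{7}$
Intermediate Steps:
$a{\left(b,p \right)} = \frac{\left(-4 + b\right) \left(b + p\right)}{4}$
$D{\left(n \right)} = - \frac{9}{4}$ ($D{\left(n \right)} = \frac{9}{-4 + \left(n - n\right)} = \frac{9}{-4 + 0} = \frac{9}{-4} = 9 \left(- \frac{1}{4}\right) = - \frac{9}{4}$)
$u{\left(N,Q \right)} = \left(6 - \frac{9 Q}{4} + \frac{Q^{2}}{4}\right)^{2}$ ($u{\left(N,Q \right)} = \left(\left(- Q - -5 + \frac{Q^{2}}{4} + \frac{1}{4} Q \left(-5\right)\right) + 1\right)^{2} = \left(\left(- Q + 5 + \frac{Q^{2}}{4} - \frac{5 Q}{4}\right) + 1\right)^{2} = \left(\left(5 - \frac{9 Q}{4} + \frac{Q^{2}}{4}\right) + 1\right)^{2} = \left(6 - \frac{9 Q}{4} + \frac{Q^{2}}{4}\right)^{2}$)
$l{\left(t,E \right)} = -2 + E + t$ ($l{\left(t,E \right)} = -2 + \left(E + t\right) = -2 + E + t$)
$l{\left(607,-212 \right)} + u{\left(D{\left(6 \right)},178 \right)} = \left(-2 - 212 + 607\right) + \frac{\left(24 + 178^{2} - 1602\right)^{2}}{16} = 393 + \frac{\left(24 + 31684 - 1602\right)^{2}}{16} = 393 + \frac{30106^{2}}{16} = 393 + \frac{1}{16} \cdot 906371236 = 393 + \frac{226592809}{4} = \frac{226594381}{4}$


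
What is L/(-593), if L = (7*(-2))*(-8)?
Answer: -112/593 ≈ -0.18887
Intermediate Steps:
L = 112 (L = -14*(-8) = 112)
L/(-593) = 112/(-593) = 112*(-1/593) = -112/593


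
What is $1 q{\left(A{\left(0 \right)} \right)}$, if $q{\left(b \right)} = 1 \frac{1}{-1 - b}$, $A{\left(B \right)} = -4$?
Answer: $\frac{1}{3} \approx 0.33333$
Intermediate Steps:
$q{\left(b \right)} = \frac{1}{-1 - b}$
$1 q{\left(A{\left(0 \right)} \right)} = 1 \left(- \frac{1}{1 - 4}\right) = 1 \left(- \frac{1}{-3}\right) = 1 \left(\left(-1\right) \left(- \frac{1}{3}\right)\right) = 1 \cdot \frac{1}{3} = \frac{1}{3}$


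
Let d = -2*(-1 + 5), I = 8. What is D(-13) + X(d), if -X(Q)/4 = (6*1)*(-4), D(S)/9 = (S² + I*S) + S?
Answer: 564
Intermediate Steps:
D(S) = 9*S² + 81*S (D(S) = 9*((S² + 8*S) + S) = 9*(S² + 9*S) = 9*S² + 81*S)
d = -8 (d = -2*4 = -8)
X(Q) = 96 (X(Q) = -4*6*1*(-4) = -24*(-4) = -4*(-24) = 96)
D(-13) + X(d) = 9*(-13)*(9 - 13) + 96 = 9*(-13)*(-4) + 96 = 468 + 96 = 564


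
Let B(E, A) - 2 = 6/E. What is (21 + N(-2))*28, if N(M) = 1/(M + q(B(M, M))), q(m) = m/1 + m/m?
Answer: 574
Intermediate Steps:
B(E, A) = 2 + 6/E
q(m) = 1 + m (q(m) = m*1 + 1 = m + 1 = 1 + m)
N(M) = 1/(3 + M + 6/M) (N(M) = 1/(M + (1 + (2 + 6/M))) = 1/(M + (3 + 6/M)) = 1/(3 + M + 6/M))
(21 + N(-2))*28 = (21 - 2/(6 + (-2)² + 3*(-2)))*28 = (21 - 2/(6 + 4 - 6))*28 = (21 - 2/4)*28 = (21 - 2*¼)*28 = (21 - ½)*28 = (41/2)*28 = 574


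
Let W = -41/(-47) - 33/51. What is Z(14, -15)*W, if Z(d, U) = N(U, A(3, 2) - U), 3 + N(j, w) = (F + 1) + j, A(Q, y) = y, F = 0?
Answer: -180/47 ≈ -3.8298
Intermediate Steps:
N(j, w) = -2 + j (N(j, w) = -3 + ((0 + 1) + j) = -3 + (1 + j) = -2 + j)
W = 180/799 (W = -41*(-1/47) - 33*1/51 = 41/47 - 11/17 = 180/799 ≈ 0.22528)
Z(d, U) = -2 + U
Z(14, -15)*W = (-2 - 15)*(180/799) = -17*180/799 = -180/47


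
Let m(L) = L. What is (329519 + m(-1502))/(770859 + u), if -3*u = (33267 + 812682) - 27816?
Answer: 328017/498148 ≈ 0.65847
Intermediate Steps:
u = -272711 (u = -((33267 + 812682) - 27816)/3 = -(845949 - 27816)/3 = -1/3*818133 = -272711)
(329519 + m(-1502))/(770859 + u) = (329519 - 1502)/(770859 - 272711) = 328017/498148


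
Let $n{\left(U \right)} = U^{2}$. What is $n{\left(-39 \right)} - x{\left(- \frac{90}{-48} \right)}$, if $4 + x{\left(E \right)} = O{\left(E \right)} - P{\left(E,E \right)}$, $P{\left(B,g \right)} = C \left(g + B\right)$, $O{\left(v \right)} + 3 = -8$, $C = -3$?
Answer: $\frac{6099}{4} \approx 1524.8$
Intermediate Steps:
$O{\left(v \right)} = -11$ ($O{\left(v \right)} = -3 - 8 = -11$)
$P{\left(B,g \right)} = - 3 B - 3 g$ ($P{\left(B,g \right)} = - 3 \left(g + B\right) = - 3 \left(B + g\right) = - 3 B - 3 g$)
$x{\left(E \right)} = -15 + 6 E$ ($x{\left(E \right)} = -4 - \left(11 - 6 E\right) = -4 + \left(-11 + 6 E\right) = -15 + 6 E$)
$n{\left(-39 \right)} - x{\left(- \frac{90}{-48} \right)} = \left(-39\right)^{2} - \left(-15 + 6 \left(- \frac{90}{-48}\right)\right) = 1521 - \left(-15 + 6 \left(\left(-90\right) \left(- \frac{1}{48}\right)\right)\right) = 1521 - \left(-15 + 6 \cdot \frac{15}{8}\right) = 1521 - \left(-15 + \frac{45}{4}\right) = 1521 - - \frac{15}{4} = 1521 + \frac{15}{4} = \frac{6099}{4}$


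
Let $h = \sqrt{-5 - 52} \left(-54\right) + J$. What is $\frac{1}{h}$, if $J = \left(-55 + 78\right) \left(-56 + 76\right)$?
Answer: $\frac{115}{94453} + \frac{27 i \sqrt{57}}{188906} \approx 0.0012175 + 0.0010791 i$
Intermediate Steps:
$J = 460$ ($J = 23 \cdot 20 = 460$)
$h = 460 - 54 i \sqrt{57}$ ($h = \sqrt{-5 - 52} \left(-54\right) + 460 = \sqrt{-57} \left(-54\right) + 460 = i \sqrt{57} \left(-54\right) + 460 = - 54 i \sqrt{57} + 460 = 460 - 54 i \sqrt{57} \approx 460.0 - 407.69 i$)
$\frac{1}{h} = \frac{1}{460 - 54 i \sqrt{57}}$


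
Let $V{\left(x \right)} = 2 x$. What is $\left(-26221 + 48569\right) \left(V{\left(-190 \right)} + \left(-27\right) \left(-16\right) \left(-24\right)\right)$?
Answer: $-240196304$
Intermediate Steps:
$\left(-26221 + 48569\right) \left(V{\left(-190 \right)} + \left(-27\right) \left(-16\right) \left(-24\right)\right) = \left(-26221 + 48569\right) \left(2 \left(-190\right) + \left(-27\right) \left(-16\right) \left(-24\right)\right) = 22348 \left(-380 + 432 \left(-24\right)\right) = 22348 \left(-380 - 10368\right) = 22348 \left(-10748\right) = -240196304$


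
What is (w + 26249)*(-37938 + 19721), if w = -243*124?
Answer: 70736611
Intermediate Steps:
w = -30132
(w + 26249)*(-37938 + 19721) = (-30132 + 26249)*(-37938 + 19721) = -3883*(-18217) = 70736611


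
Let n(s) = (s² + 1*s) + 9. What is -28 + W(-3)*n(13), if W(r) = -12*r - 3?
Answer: 6275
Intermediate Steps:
W(r) = -3 - 12*r
n(s) = 9 + s + s² (n(s) = (s² + s) + 9 = (s + s²) + 9 = 9 + s + s²)
-28 + W(-3)*n(13) = -28 + (-3 - 12*(-3))*(9 + 13 + 13²) = -28 + (-3 + 36)*(9 + 13 + 169) = -28 + 33*191 = -28 + 6303 = 6275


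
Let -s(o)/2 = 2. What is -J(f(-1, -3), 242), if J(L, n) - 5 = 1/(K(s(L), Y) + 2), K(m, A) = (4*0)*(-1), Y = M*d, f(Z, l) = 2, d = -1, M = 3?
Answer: -11/2 ≈ -5.5000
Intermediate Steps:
s(o) = -4 (s(o) = -2*2 = -4)
Y = -3 (Y = 3*(-1) = -3)
K(m, A) = 0 (K(m, A) = 0*(-1) = 0)
J(L, n) = 11/2 (J(L, n) = 5 + 1/(0 + 2) = 5 + 1/2 = 11/2)
-J(f(-1, -3), 242) = -1*11/2 = -11/2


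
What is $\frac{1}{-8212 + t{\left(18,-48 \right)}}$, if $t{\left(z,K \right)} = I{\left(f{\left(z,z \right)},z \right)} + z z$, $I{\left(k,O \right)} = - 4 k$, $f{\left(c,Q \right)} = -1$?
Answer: $- \frac{1}{7884} \approx -0.00012684$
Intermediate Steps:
$t{\left(z,K \right)} = 4 + z^{2}$ ($t{\left(z,K \right)} = \left(-4\right) \left(-1\right) + z z = 4 + z^{2}$)
$\frac{1}{-8212 + t{\left(18,-48 \right)}} = \frac{1}{-8212 + \left(4 + 18^{2}\right)} = \frac{1}{-8212 + \left(4 + 324\right)} = \frac{1}{-8212 + 328} = \frac{1}{-7884} = - \frac{1}{7884}$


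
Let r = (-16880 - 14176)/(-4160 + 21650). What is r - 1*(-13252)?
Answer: 38624404/2915 ≈ 13250.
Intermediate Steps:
r = -5176/2915 (r = -31056/17490 = -31056*1/17490 = -5176/2915 ≈ -1.7756)
r - 1*(-13252) = -5176/2915 - 1*(-13252) = -5176/2915 + 13252 = 38624404/2915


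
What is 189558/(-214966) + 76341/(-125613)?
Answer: -6703611410/4500420693 ≈ -1.4896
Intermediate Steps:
189558/(-214966) + 76341/(-125613) = 189558*(-1/214966) + 76341*(-1/125613) = -94779/107483 - 25447/41871 = -6703611410/4500420693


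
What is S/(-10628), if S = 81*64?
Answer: -1296/2657 ≈ -0.48777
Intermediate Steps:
S = 5184
S/(-10628) = 5184/(-10628) = 5184*(-1/10628) = -1296/2657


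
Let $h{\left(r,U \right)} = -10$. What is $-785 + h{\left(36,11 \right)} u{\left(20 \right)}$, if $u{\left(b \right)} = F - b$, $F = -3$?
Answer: $-555$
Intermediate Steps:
$u{\left(b \right)} = -3 - b$
$-785 + h{\left(36,11 \right)} u{\left(20 \right)} = -785 - 10 \left(-3 - 20\right) = -785 - -230 = -785 + 230 = -555$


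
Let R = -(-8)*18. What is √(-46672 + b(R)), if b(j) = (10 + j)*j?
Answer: 4*I*√1531 ≈ 156.51*I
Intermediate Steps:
R = 144 (R = -4*(-36) = 144)
b(j) = j*(10 + j)
√(-46672 + b(R)) = √(-46672 + 144*(10 + 144)) = √(-46672 + 144*154) = √(-46672 + 22176) = √(-24496) = 4*I*√1531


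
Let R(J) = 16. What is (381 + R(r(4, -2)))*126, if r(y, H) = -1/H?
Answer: 50022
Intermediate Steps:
(381 + R(r(4, -2)))*126 = (381 + 16)*126 = 397*126 = 50022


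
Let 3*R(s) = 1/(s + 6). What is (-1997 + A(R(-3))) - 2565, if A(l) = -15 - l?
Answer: -41194/9 ≈ -4577.1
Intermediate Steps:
R(s) = 1/(3*(6 + s)) (R(s) = 1/(3*(s + 6)) = 1/(3*(6 + s)))
(-1997 + A(R(-3))) - 2565 = (-1997 + (-15 - 1/(3*(6 - 3)))) - 2565 = (-1997 + (-15 - 1/(3*3))) - 2565 = (-1997 + (-15 - 1*1/9)) - 2565 = (-1997 + (-15 - 1/9)) - 2565 = (-1997 - 136/9) - 2565 = -18109/9 - 2565 = -41194/9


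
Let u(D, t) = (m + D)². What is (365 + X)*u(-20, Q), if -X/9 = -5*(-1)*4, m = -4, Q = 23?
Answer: 106560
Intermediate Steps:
X = -180 (X = -9*(-5*(-1))*4 = -45*4 = -9*20 = -180)
u(D, t) = (-4 + D)²
(365 + X)*u(-20, Q) = (365 - 180)*(-4 - 20)² = 185*(-24)² = 185*576 = 106560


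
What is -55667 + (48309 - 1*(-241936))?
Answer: 234578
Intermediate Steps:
-55667 + (48309 - 1*(-241936)) = -55667 + (48309 + 241936) = -55667 + 290245 = 234578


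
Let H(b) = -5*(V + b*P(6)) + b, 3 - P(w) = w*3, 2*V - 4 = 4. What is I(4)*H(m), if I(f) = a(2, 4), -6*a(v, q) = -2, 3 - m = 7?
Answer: -108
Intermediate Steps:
m = -4 (m = 3 - 1*7 = 3 - 7 = -4)
V = 4 (V = 2 + (½)*4 = 2 + 2 = 4)
a(v, q) = ⅓ (a(v, q) = -⅙*(-2) = ⅓)
I(f) = ⅓
P(w) = 3 - 3*w (P(w) = 3 - w*3 = 3 - 3*w)
H(b) = -20 + 76*b (H(b) = -5*(4 + b*(3 - 3*6)) + b = -5*(4 + b*(3 - 18)) + b = -5*(4 + b*(-15)) + b = -5*(4 - 15*b) + b = (-20 + 75*b) + b = -20 + 76*b)
I(4)*H(m) = (-20 + 76*(-4))/3 = (-20 - 304)/3 = (⅓)*(-324) = -108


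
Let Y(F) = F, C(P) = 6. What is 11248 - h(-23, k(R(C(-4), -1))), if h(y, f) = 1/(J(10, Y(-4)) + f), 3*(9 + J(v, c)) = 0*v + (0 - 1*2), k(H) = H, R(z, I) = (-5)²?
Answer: 517405/46 ≈ 11248.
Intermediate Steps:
R(z, I) = 25
J(v, c) = -29/3 (J(v, c) = -9 + (0*v + (0 - 1*2))/3 = -9 + (0 + (0 - 2))/3 = -9 + (0 - 2)/3 = -9 + (⅓)*(-2) = -9 - ⅔ = -29/3)
h(y, f) = 1/(-29/3 + f)
11248 - h(-23, k(R(C(-4), -1))) = 11248 - 3/(-29 + 3*25) = 11248 - 3/(-29 + 75) = 11248 - 3/46 = 517405/46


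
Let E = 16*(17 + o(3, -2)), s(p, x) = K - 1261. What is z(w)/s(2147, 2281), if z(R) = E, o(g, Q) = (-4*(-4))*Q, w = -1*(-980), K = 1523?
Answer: -120/131 ≈ -0.91603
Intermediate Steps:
w = 980
o(g, Q) = 16*Q
s(p, x) = 262 (s(p, x) = 1523 - 1261 = 262)
E = -240 (E = 16*(17 + 16*(-2)) = 16*(17 - 32) = 16*(-15) = -240)
z(R) = -240
z(w)/s(2147, 2281) = -240/262 = -240*1/262 = -120/131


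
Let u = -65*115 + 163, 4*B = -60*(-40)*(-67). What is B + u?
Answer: -47512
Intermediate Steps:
B = -40200 (B = (-60*(-40)*(-67))/4 = (2400*(-67))/4 = (1/4)*(-160800) = -40200)
u = -7312 (u = -7475 + 163 = -7312)
B + u = -40200 - 7312 = -47512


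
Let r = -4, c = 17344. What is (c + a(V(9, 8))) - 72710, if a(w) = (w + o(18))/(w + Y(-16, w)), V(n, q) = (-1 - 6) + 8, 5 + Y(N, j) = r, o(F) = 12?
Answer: -442941/8 ≈ -55368.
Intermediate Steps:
Y(N, j) = -9 (Y(N, j) = -5 - 4 = -9)
V(n, q) = 1 (V(n, q) = -7 + 8 = 1)
a(w) = (12 + w)/(-9 + w) (a(w) = (w + 12)/(w - 9) = (12 + w)/(-9 + w))
(c + a(V(9, 8))) - 72710 = (17344 + (12 + 1)/(-9 + 1)) - 72710 = (17344 + 13/(-8)) - 72710 = (17344 - ⅛*13) - 72710 = (17344 - 13/8) - 72710 = 138739/8 - 72710 = -442941/8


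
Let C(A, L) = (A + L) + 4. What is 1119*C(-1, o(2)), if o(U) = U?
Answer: 5595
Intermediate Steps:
C(A, L) = 4 + A + L
1119*C(-1, o(2)) = 1119*(4 - 1 + 2) = 1119*5 = 5595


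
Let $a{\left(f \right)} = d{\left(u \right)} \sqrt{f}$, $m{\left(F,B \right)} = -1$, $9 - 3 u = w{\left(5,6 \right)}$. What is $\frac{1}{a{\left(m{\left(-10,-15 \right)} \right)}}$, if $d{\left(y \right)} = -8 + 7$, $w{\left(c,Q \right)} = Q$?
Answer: $i \approx 1.0 i$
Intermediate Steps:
$u = 1$ ($u = 3 - 2 = 1$)
$d{\left(y \right)} = -1$
$a{\left(f \right)} = - \sqrt{f}$
$\frac{1}{a{\left(m{\left(-10,-15 \right)} \right)}} = \frac{1}{\left(-1\right) \sqrt{-1}} = \frac{1}{\left(-1\right) i} = i$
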